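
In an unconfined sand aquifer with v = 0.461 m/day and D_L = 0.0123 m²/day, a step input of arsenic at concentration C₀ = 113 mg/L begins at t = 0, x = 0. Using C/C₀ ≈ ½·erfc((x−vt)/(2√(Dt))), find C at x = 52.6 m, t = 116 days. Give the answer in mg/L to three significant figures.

78.9 mg/L

For a continuous step input, C/C₀ ≈ ½·erfc((x−vt)/(2√(Dt))).
vt = 0.461 × 116 = 53.476 m and 2√(Dt) = 2√(0.0123 × 116) = 2.389 m.
Argument (x−vt)/(2√(Dt)) = (52.6 − 53.476)/2.389 = -0.3667; ½·erfc(-0.3667) = 0.6980.
C = 113 × 0.6980 = 78.9 mg/L.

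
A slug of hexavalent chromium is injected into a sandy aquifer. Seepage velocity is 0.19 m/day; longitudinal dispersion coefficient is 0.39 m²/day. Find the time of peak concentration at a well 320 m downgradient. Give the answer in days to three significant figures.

1670 days

For the 1D instantaneous-source solution, setting ∂C/∂t = 0 at fixed x gives v²t² + 2Dt − x² = 0, so t = (√(D² + v²x²) − D)/v².
√(D² + v²x²) = √(0.39² + 0.19² × 320²) = 60.80; v² = 0.0361.
t = (60.80 − 0.39)/0.0361 = 1670 days (vs. the pure-advection estimate x/v = 1680 d).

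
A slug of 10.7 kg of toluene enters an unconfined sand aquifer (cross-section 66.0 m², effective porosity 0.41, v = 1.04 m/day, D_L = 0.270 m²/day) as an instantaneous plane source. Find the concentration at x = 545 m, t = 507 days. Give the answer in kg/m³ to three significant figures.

For an instantaneous plane source, C(x,t) = M/(n_e·A·√(4πDt)) · exp(−(x−vt)²/(4Dt)), with n_e·A the pore (flow) area.
Plume center vt = 1.04 × 507 = 527.28 m, so the well at 545 m is 17.72 m downgradient of the peak.
√(4πDt) = 41.48 m, giving peak height M/(n_e·A·√(4πDt)) = 10.7/(0.41 × 66.0 × 41.48) = 0.009533 kg/m³.
(x−vt)²/(4Dt) = (17.72)²/(4 × 0.270 × 507) = 0.5735; exp(−0.5735) = 0.5635.
C = 0.009533 × 0.5635 = 0.00537 kg/m³.

0.00537 kg/m³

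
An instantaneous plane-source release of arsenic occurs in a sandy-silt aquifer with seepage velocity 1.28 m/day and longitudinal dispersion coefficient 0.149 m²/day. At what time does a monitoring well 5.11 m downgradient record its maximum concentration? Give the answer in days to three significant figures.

For the 1D instantaneous-source solution, setting ∂C/∂t = 0 at fixed x gives v²t² + 2Dt − x² = 0, so t = (√(D² + v²x²) − D)/v².
√(D² + v²x²) = √(0.149² + 1.28² × 5.11²) = 6.542; v² = 1.6384.
t = (6.542 − 0.149)/1.6384 = 3.90 days (vs. the pure-advection estimate x/v = 3.99 d).

3.90 days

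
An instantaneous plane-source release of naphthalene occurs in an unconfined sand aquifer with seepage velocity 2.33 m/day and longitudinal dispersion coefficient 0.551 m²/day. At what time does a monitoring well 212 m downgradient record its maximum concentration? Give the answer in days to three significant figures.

90.9 days

For the 1D instantaneous-source solution, setting ∂C/∂t = 0 at fixed x gives v²t² + 2Dt − x² = 0, so t = (√(D² + v²x²) − D)/v².
√(D² + v²x²) = √(0.551² + 2.33² × 212²) = 494.0; v² = 5.4289.
t = (494.0 − 0.551)/5.4289 = 90.9 days (vs. the pure-advection estimate x/v = 91.0 d).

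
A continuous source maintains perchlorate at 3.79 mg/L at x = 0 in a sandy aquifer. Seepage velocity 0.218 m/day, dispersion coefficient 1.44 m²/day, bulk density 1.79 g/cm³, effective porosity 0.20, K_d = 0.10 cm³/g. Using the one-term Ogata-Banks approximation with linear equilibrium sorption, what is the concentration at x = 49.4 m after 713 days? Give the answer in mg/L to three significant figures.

3.18 mg/L

Retardation factor R = 1 + ρ_b·K_d/n = 1 + 1.79 × 0.10/0.20 = 1.895.
Sorption retards both mechanisms: v_R = v/R = 0.1150 m/day, D_R = D/R = 0.7599 m²/day.
v_R·t = 0.1150 × 713 = 81.995 m; 2√(D_R t) = 46.55 m; argument = (49.4 − 81.995)/46.55 = -0.7002.
C = C₀ × ½·erfc(-0.7002) = 3.79 × 0.8390 = 3.18 mg/L.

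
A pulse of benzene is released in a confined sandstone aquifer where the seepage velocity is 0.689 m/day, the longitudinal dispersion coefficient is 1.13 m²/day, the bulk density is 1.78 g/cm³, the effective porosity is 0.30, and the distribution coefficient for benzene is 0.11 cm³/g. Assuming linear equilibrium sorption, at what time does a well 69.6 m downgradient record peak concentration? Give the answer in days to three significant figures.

Retardation factor R = 1 + ρ_b·K_d/n = 1 + 1.78 × 0.11/0.30 = 1.653.
Sorption retards both mechanisms: v_R = v/R = 0.4168 m/day, D_R = D/R = 0.6836 m²/day.
Peak time from v_R²t² + 2D_R t − x² = 0: t = (√(D_R² + v_R²x²) − D_R)/v_R².
√(D_R² + v_R²x²) = √(0.6836² + 0.4168² × 69.6²) = 29.02; v_R² = 0.1737.
t = (29.02 − 0.6836)/0.1737 = 163 days.

163 days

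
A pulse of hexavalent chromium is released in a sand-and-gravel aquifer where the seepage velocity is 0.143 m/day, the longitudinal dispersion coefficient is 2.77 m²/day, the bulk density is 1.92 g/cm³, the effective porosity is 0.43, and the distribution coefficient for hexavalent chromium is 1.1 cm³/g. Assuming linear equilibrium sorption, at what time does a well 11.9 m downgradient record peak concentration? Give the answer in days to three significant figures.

139 days

Retardation factor R = 1 + ρ_b·K_d/n = 1 + 1.92 × 1.1/0.43 = 5.912.
Sorption retards both mechanisms: v_R = v/R = 0.02419 m/day, D_R = D/R = 0.4685 m²/day.
Peak time from v_R²t² + 2D_R t − x² = 0: t = (√(D_R² + v_R²x²) − D_R)/v_R².
√(D_R² + v_R²x²) = √(0.4685² + 0.02419² × 11.9²) = 0.5499; v_R² = 0.0005852.
t = (0.5499 − 0.4685)/0.0005852 = 139 days.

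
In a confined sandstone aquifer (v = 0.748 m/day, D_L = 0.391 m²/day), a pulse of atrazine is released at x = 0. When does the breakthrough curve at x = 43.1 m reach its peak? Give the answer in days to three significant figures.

For the 1D instantaneous-source solution, setting ∂C/∂t = 0 at fixed x gives v²t² + 2Dt − x² = 0, so t = (√(D² + v²x²) − D)/v².
√(D² + v²x²) = √(0.391² + 0.748² × 43.1²) = 32.24; v² = 0.559504.
t = (32.24 − 0.391)/0.559504 = 56.9 days (vs. the pure-advection estimate x/v = 57.6 d).

56.9 days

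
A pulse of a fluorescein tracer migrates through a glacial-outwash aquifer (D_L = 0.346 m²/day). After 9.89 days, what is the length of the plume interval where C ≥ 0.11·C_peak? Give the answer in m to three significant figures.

11.0 m

The plume is Gaussian with σ = √(2Dt) = √(2 × 0.346 × 9.89) = 2.616 m.
C/C_peak = exp(−Δx²/(2σ²)) = 0.11 ⇒ Δx = σ·√(−2 ln 0.11) = 2.616 × 2.101 = 5.496 m.
Width = 2Δx = 11.0 m.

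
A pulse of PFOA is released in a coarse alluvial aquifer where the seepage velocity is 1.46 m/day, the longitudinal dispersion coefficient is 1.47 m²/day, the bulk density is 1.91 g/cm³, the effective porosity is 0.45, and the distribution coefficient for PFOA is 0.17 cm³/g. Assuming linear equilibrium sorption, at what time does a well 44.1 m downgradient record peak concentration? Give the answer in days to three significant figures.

Retardation factor R = 1 + ρ_b·K_d/n = 1 + 1.91 × 0.17/0.45 = 1.722.
Sorption retards both mechanisms: v_R = v/R = 0.8479 m/day, D_R = D/R = 0.8537 m²/day.
Peak time from v_R²t² + 2D_R t − x² = 0: t = (√(D_R² + v_R²x²) − D_R)/v_R².
√(D_R² + v_R²x²) = √(0.8537² + 0.8479² × 44.1²) = 37.40; v_R² = 0.7189.
t = (37.40 − 0.8537)/0.7189 = 50.8 days.

50.8 days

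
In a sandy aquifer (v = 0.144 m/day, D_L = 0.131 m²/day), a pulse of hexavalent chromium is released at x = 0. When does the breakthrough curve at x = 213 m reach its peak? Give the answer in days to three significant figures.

1470 days

For the 1D instantaneous-source solution, setting ∂C/∂t = 0 at fixed x gives v²t² + 2Dt − x² = 0, so t = (√(D² + v²x²) − D)/v².
√(D² + v²x²) = √(0.131² + 0.144² × 213²) = 30.67; v² = 0.020736.
t = (30.67 − 0.131)/0.020736 = 1470 days (vs. the pure-advection estimate x/v = 1480 d).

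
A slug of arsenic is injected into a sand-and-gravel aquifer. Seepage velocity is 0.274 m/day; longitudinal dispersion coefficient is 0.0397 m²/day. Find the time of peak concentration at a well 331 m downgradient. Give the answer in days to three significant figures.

For the 1D instantaneous-source solution, setting ∂C/∂t = 0 at fixed x gives v²t² + 2Dt − x² = 0, so t = (√(D² + v²x²) − D)/v².
√(D² + v²x²) = √(0.0397² + 0.274² × 331²) = 90.69; v² = 0.075076.
t = (90.69 − 0.0397)/0.075076 = 1210 days (vs. the pure-advection estimate x/v = 1210 d).

1210 days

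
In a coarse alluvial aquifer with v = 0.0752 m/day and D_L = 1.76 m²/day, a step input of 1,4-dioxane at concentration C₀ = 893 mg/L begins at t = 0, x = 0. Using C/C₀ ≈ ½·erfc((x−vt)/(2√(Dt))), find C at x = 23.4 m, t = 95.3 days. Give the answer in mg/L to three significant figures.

168 mg/L

For a continuous step input, C/C₀ ≈ ½·erfc((x−vt)/(2√(Dt))).
vt = 0.0752 × 95.3 = 7.16656 m and 2√(Dt) = 2√(1.76 × 95.3) = 25.90 m.
Argument (x−vt)/(2√(Dt)) = (23.4 − 7.16656)/25.90 = 0.6268; ½·erfc(0.6268) = 0.1877.
C = 893 × 0.1877 = 168 mg/L.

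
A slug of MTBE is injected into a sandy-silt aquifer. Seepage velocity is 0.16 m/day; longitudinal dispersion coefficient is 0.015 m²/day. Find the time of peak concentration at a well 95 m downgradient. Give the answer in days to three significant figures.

For the 1D instantaneous-source solution, setting ∂C/∂t = 0 at fixed x gives v²t² + 2Dt − x² = 0, so t = (√(D² + v²x²) − D)/v².
√(D² + v²x²) = √(0.015² + 0.16² × 95²) = 15.20; v² = 0.0256.
t = (15.20 − 0.015)/0.0256 = 593 days (vs. the pure-advection estimate x/v = 594 d).

593 days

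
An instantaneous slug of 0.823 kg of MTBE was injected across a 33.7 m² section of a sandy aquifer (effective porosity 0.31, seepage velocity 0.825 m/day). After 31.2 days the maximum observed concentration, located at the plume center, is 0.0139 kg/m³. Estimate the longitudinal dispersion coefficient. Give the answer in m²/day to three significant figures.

At the plume center C_max = M/(n_e·A·√(4πDt)), so D = M²/(4πt·(n_e·A·C_max)²).
n_e·A·C_max = 0.31 × 33.7 × 0.0139 = 0.1452 kg/m.
D = 0.823²/(4π × 31.2 × 0.1452²) = 0.0819 m²/day.

0.0819 m²/day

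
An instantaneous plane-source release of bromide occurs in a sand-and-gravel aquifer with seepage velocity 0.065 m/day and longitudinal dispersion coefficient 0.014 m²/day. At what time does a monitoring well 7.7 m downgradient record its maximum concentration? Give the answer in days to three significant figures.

For the 1D instantaneous-source solution, setting ∂C/∂t = 0 at fixed x gives v²t² + 2Dt − x² = 0, so t = (√(D² + v²x²) − D)/v².
√(D² + v²x²) = √(0.014² + 0.065² × 7.7²) = 0.5007; v² = 0.004225.
t = (0.5007 − 0.014)/0.004225 = 115 days (vs. the pure-advection estimate x/v = 118 d).

115 days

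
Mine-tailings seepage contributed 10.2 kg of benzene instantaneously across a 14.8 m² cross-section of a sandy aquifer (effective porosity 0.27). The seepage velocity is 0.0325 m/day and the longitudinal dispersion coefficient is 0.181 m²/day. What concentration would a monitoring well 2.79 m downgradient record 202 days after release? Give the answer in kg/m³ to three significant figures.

0.108 kg/m³

For an instantaneous plane source, C(x,t) = M/(n_e·A·√(4πDt)) · exp(−(x−vt)²/(4Dt)), with n_e·A the pore (flow) area.
Plume center vt = 0.0325 × 202 = 6.565 m, so the well at 2.79 m is 3.775 m upgradient of the peak.
√(4πDt) = 21.43 m, giving peak height M/(n_e·A·√(4πDt)) = 10.2/(0.27 × 14.8 × 21.43) = 0.1191 kg/m³.
(x−vt)²/(4Dt) = (-3.775)²/(4 × 0.181 × 202) = 0.09744; exp(−0.09744) = 0.9072.
C = 0.1191 × 0.9072 = 0.108 kg/m³.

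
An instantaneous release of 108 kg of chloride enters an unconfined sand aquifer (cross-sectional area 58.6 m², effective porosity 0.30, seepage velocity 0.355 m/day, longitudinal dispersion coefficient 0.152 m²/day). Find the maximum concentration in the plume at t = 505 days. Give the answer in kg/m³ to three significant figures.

0.198 kg/m³

The peak of an instantaneous 1D plume sits at x = vt; there the Gaussian factor is 1 and C_max = M/(n_e·A·√(4πDt)), where n_e·A is the pore area the mass is dissolved in.
√(4πDt) = √(4π × 0.152 × 505) = 31.06 m, so C_max = 108/(0.30 × 58.6 × 31.06) = 0.198 kg/m³.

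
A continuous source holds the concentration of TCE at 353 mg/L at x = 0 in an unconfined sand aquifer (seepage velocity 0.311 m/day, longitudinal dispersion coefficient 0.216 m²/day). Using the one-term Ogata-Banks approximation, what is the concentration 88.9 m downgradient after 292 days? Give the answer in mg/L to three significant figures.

200 mg/L

For a continuous step input, C/C₀ ≈ ½·erfc((x−vt)/(2√(Dt))).
vt = 0.311 × 292 = 90.812 m and 2√(Dt) = 2√(0.216 × 292) = 15.88 m.
Argument (x−vt)/(2√(Dt)) = (88.9 − 90.812)/15.88 = -0.1204; ½·erfc(-0.1204) = 0.5676.
C = 353 × 0.5676 = 200 mg/L.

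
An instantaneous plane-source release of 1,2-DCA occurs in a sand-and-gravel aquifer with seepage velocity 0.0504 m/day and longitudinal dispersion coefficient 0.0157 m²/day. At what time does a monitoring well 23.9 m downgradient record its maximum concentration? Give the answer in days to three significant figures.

468 days

For the 1D instantaneous-source solution, setting ∂C/∂t = 0 at fixed x gives v²t² + 2Dt − x² = 0, so t = (√(D² + v²x²) − D)/v².
√(D² + v²x²) = √(0.0157² + 0.0504² × 23.9²) = 1.205; v² = 0.00254016.
t = (1.205 − 0.0157)/0.00254016 = 468 days (vs. the pure-advection estimate x/v = 474 d).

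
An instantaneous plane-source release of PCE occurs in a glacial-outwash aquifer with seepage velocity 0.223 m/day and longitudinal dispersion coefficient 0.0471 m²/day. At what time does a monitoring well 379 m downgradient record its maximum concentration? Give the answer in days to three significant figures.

1700 days

For the 1D instantaneous-source solution, setting ∂C/∂t = 0 at fixed x gives v²t² + 2Dt − x² = 0, so t = (√(D² + v²x²) − D)/v².
√(D² + v²x²) = √(0.0471² + 0.223² × 379²) = 84.52; v² = 0.049729.
t = (84.52 − 0.0471)/0.049729 = 1700 days (vs. the pure-advection estimate x/v = 1700 d).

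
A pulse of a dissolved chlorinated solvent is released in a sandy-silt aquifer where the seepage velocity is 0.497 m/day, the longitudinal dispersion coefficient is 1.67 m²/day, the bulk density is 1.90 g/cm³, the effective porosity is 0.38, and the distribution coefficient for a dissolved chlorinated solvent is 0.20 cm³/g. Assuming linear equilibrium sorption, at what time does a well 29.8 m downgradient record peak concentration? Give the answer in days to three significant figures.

107 days

Retardation factor R = 1 + ρ_b·K_d/n = 1 + 1.90 × 0.20/0.38 = 2.000.
Sorption retards both mechanisms: v_R = v/R = 0.2485 m/day, D_R = D/R = 0.8350 m²/day.
Peak time from v_R²t² + 2D_R t − x² = 0: t = (√(D_R² + v_R²x²) − D_R)/v_R².
√(D_R² + v_R²x²) = √(0.8350² + 0.2485² × 29.8²) = 7.452; v_R² = 0.06175.
t = (7.452 − 0.8350)/0.06175 = 107 days.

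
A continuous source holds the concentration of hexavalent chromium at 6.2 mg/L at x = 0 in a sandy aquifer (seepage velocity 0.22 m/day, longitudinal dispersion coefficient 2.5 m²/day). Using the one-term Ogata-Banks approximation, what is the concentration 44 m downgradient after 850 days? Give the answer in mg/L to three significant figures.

For a continuous step input, C/C₀ ≈ ½·erfc((x−vt)/(2√(Dt))).
vt = 0.22 × 850 = 187 m and 2√(Dt) = 2√(2.5 × 850) = 92.20 m.
Argument (x−vt)/(2√(Dt)) = (44 − 187)/92.20 = -1.551; ½·erfc(-1.551) = 0.9859.
C = 6.2 × 0.9859 = 6.11 mg/L.

6.11 mg/L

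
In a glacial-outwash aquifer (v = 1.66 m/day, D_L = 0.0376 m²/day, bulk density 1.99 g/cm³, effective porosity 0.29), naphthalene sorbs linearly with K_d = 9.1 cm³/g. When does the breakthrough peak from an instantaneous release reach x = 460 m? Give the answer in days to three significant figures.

Retardation factor R = 1 + ρ_b·K_d/n = 1 + 1.99 × 9.1/0.29 = 63.44.
Sorption retards both mechanisms: v_R = v/R = 0.02617 m/day, D_R = D/R = 0.0005927 m²/day.
Peak time from v_R²t² + 2D_R t − x² = 0: t = (√(D_R² + v_R²x²) − D_R)/v_R².
√(D_R² + v_R²x²) = √(0.0005927² + 0.02617² × 460²) = 12.04; v_R² = 0.0006849.
t = (12.04 − 0.0005927)/0.0006849 = 17600 days.

17600 days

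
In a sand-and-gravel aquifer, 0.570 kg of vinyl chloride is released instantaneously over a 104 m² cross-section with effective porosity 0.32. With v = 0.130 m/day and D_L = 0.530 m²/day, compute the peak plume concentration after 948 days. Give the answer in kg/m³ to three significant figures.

The peak of an instantaneous 1D plume sits at x = vt; there the Gaussian factor is 1 and C_max = M/(n_e·A·√(4πDt)), where n_e·A is the pore area the mass is dissolved in.
√(4πDt) = √(4π × 0.530 × 948) = 79.46 m, so C_max = 0.570/(0.32 × 104 × 79.46) = 0.000216 kg/m³.

0.000216 kg/m³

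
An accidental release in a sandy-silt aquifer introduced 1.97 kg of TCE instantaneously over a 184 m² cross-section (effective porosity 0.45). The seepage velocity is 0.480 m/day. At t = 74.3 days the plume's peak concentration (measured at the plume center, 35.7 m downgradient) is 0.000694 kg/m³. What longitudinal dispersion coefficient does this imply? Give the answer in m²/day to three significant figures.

1.26 m²/day

At the plume center C_max = M/(n_e·A·√(4πDt)), so D = M²/(4πt·(n_e·A·C_max)²).
n_e·A·C_max = 0.45 × 184 × 0.000694 = 0.05746 kg/m.
D = 1.97²/(4π × 74.3 × 0.05746²) = 1.26 m²/day.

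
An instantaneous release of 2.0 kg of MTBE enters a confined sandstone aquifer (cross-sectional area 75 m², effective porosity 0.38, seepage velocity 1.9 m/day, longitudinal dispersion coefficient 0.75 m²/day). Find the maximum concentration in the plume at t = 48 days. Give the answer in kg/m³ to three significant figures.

0.00330 kg/m³

The peak of an instantaneous 1D plume sits at x = vt; there the Gaussian factor is 1 and C_max = M/(n_e·A·√(4πDt)), where n_e·A is the pore area the mass is dissolved in.
√(4πDt) = √(4π × 0.75 × 48) = 21.27 m, so C_max = 2.0/(0.38 × 75 × 21.27) = 0.00330 kg/m³.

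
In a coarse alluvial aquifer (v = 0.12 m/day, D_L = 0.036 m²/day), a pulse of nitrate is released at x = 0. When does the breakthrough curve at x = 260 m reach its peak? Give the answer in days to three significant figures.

2160 days

For the 1D instantaneous-source solution, setting ∂C/∂t = 0 at fixed x gives v²t² + 2Dt − x² = 0, so t = (√(D² + v²x²) − D)/v².
√(D² + v²x²) = √(0.036² + 0.12² × 260²) = 31.20; v² = 0.0144.
t = (31.20 − 0.036)/0.0144 = 2160 days (vs. the pure-advection estimate x/v = 2170 d).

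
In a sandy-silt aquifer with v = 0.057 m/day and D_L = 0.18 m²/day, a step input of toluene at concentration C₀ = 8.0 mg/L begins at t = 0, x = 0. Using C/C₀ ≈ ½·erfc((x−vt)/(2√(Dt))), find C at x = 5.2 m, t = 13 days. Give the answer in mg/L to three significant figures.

For a continuous step input, C/C₀ ≈ ½·erfc((x−vt)/(2√(Dt))).
vt = 0.057 × 13 = 0.741 m and 2√(Dt) = 2√(0.18 × 13) = 3.059 m.
Argument (x−vt)/(2√(Dt)) = (5.2 − 0.741)/3.059 = 1.458; ½·erfc(1.458) = 0.01961.
C = 8.0 × 0.01961 = 0.157 mg/L.

0.157 mg/L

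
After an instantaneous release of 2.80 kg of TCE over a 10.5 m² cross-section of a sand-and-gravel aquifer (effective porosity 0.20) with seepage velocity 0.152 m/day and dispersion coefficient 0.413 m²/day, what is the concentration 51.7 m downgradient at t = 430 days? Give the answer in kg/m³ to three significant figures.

For an instantaneous plane source, C(x,t) = M/(n_e·A·√(4πDt)) · exp(−(x−vt)²/(4Dt)), with n_e·A the pore (flow) area.
Plume center vt = 0.152 × 430 = 65.36 m, so the well at 51.7 m is 13.66 m upgradient of the peak.
√(4πDt) = 47.24 m, giving peak height M/(n_e·A·√(4πDt)) = 2.80/(0.20 × 10.5 × 47.24) = 0.02822 kg/m³.
(x−vt)²/(4Dt) = (-13.66)²/(4 × 0.413 × 430) = 0.2627; exp(−0.2627) = 0.7690.
C = 0.02822 × 0.7690 = 0.0217 kg/m³.

0.0217 kg/m³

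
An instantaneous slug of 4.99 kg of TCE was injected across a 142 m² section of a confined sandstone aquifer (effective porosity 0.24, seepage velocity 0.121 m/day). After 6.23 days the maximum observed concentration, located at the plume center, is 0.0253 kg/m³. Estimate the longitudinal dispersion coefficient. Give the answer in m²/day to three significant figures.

0.428 m²/day

At the plume center C_max = M/(n_e·A·√(4πDt)), so D = M²/(4πt·(n_e·A·C_max)²).
n_e·A·C_max = 0.24 × 142 × 0.0253 = 0.8622 kg/m.
D = 4.99²/(4π × 6.23 × 0.8622²) = 0.428 m²/day.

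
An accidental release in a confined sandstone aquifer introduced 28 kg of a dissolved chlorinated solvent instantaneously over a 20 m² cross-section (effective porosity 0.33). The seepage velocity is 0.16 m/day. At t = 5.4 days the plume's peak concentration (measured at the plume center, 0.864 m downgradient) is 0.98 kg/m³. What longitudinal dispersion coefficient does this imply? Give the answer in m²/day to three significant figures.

0.276 m²/day

At the plume center C_max = M/(n_e·A·√(4πDt)), so D = M²/(4πt·(n_e·A·C_max)²).
n_e·A·C_max = 0.33 × 20 × 0.98 = 6.468 kg/m.
D = 28²/(4π × 5.4 × 6.468²) = 0.276 m²/day.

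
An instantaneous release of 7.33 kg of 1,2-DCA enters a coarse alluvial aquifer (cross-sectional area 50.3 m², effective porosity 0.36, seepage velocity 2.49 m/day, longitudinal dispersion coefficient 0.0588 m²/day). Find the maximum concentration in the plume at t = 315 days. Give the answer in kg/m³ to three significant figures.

0.0265 kg/m³

The peak of an instantaneous 1D plume sits at x = vt; there the Gaussian factor is 1 and C_max = M/(n_e·A·√(4πDt)), where n_e·A is the pore area the mass is dissolved in.
√(4πDt) = √(4π × 0.0588 × 315) = 15.26 m, so C_max = 7.33/(0.36 × 50.3 × 15.26) = 0.0265 kg/m³.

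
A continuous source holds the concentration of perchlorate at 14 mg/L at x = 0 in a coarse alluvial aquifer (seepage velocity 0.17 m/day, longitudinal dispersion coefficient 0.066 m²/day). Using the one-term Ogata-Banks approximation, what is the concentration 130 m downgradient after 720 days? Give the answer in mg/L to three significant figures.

For a continuous step input, C/C₀ ≈ ½·erfc((x−vt)/(2√(Dt))).
vt = 0.17 × 720 = 122.4 m and 2√(Dt) = 2√(0.066 × 720) = 13.79 m.
Argument (x−vt)/(2√(Dt)) = (130 − 122.4)/13.79 = 0.5511; ½·erfc(0.5511) = 0.2179.
C = 14 × 0.2179 = 3.05 mg/L.

3.05 mg/L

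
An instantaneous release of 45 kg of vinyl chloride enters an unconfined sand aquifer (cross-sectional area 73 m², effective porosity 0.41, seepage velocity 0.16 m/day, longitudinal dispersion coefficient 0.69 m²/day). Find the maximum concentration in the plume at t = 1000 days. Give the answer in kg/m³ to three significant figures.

0.0161 kg/m³

The peak of an instantaneous 1D plume sits at x = vt; there the Gaussian factor is 1 and C_max = M/(n_e·A·√(4πDt)), where n_e·A is the pore area the mass is dissolved in.
√(4πDt) = √(4π × 0.69 × 1000) = 93.12 m, so C_max = 45/(0.41 × 73 × 93.12) = 0.0161 kg/m³.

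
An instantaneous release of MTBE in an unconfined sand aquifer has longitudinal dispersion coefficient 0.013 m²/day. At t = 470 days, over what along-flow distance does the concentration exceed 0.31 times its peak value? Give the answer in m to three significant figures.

The plume is Gaussian with σ = √(2Dt) = √(2 × 0.013 × 470) = 3.496 m.
C/C_peak = exp(−Δx²/(2σ²)) = 0.31 ⇒ Δx = σ·√(−2 ln 0.31) = 3.496 × 1.530 = 5.349 m.
Width = 2Δx = 10.7 m.

10.7 m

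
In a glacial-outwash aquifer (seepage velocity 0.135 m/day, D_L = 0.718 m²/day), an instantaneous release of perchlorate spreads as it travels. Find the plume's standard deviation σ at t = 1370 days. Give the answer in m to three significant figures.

44.4 m

Dispersive spreading gives a Gaussian with σ² = 2Dt; advection only shifts the center.
σ = √(2 × 0.718 × 1370) = 44.4 m.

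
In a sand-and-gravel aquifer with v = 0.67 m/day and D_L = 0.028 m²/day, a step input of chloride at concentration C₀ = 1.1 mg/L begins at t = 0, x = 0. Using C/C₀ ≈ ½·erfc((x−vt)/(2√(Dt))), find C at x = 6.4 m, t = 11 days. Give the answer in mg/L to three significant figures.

0.981 mg/L

For a continuous step input, C/C₀ ≈ ½·erfc((x−vt)/(2√(Dt))).
vt = 0.67 × 11 = 7.37 m and 2√(Dt) = 2√(0.028 × 11) = 1.110 m.
Argument (x−vt)/(2√(Dt)) = (6.4 − 7.37)/1.110 = -0.8739; ½·erfc(-0.8739) = 0.8917.
C = 1.1 × 0.8917 = 0.981 mg/L.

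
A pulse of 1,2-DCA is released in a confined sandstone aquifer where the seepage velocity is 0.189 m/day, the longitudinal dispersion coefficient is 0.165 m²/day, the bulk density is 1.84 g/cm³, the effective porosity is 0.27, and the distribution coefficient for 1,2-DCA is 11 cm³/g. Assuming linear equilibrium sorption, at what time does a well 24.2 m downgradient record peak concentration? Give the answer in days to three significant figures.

Retardation factor R = 1 + ρ_b·K_d/n = 1 + 1.84 × 11/0.27 = 75.96.
Sorption retards both mechanisms: v_R = v/R = 0.002488 m/day, D_R = D/R = 0.002172 m²/day.
Peak time from v_R²t² + 2D_R t − x² = 0: t = (√(D_R² + v_R²x²) − D_R)/v_R².
√(D_R² + v_R²x²) = √(0.002172² + 0.002488² × 24.2²) = 0.06025; v_R² = 6.190e-06.
t = (0.06025 − 0.002172)/6.190e-06 = 9380 days.

9380 days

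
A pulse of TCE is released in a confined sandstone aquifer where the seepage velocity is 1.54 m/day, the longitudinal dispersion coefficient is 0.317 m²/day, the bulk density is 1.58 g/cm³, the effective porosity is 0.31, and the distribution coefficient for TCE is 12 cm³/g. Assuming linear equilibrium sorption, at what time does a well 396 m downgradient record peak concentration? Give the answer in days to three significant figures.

16000 days

Retardation factor R = 1 + ρ_b·K_d/n = 1 + 1.58 × 12/0.31 = 62.16.
Sorption retards both mechanisms: v_R = v/R = 0.02477 m/day, D_R = D/R = 0.005100 m²/day.
Peak time from v_R²t² + 2D_R t − x² = 0: t = (√(D_R² + v_R²x²) − D_R)/v_R².
√(D_R² + v_R²x²) = √(0.005100² + 0.02477² × 396²) = 9.809; v_R² = 0.0006136.
t = (9.809 − 0.005100)/0.0006136 = 16000 days.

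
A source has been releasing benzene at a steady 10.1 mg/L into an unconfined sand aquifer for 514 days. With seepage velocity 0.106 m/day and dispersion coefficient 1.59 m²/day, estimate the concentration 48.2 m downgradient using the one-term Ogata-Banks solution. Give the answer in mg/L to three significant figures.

For a continuous step input, C/C₀ ≈ ½·erfc((x−vt)/(2√(Dt))).
vt = 0.106 × 514 = 54.484 m and 2√(Dt) = 2√(1.59 × 514) = 57.18 m.
Argument (x−vt)/(2√(Dt)) = (48.2 − 54.484)/57.18 = -0.1099; ½·erfc(-0.1099) = 0.5618.
C = 10.1 × 0.5618 = 5.67 mg/L.

5.67 mg/L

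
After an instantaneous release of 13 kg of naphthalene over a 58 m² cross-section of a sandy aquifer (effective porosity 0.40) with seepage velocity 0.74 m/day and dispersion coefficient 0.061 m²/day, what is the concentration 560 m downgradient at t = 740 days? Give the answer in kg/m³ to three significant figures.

0.0100 kg/m³

For an instantaneous plane source, C(x,t) = M/(n_e·A·√(4πDt)) · exp(−(x−vt)²/(4Dt)), with n_e·A the pore (flow) area.
Plume center vt = 0.74 × 740 = 547.6 m, so the well at 560 m is 12.4 m downgradient of the peak.
√(4πDt) = 23.82 m, giving peak height M/(n_e·A·√(4πDt)) = 13/(0.40 × 58 × 23.82) = 0.02352 kg/m³.
(x−vt)²/(4Dt) = (12.4)²/(4 × 0.061 × 740) = 0.8516; exp(−0.8516) = 0.4267.
C = 0.02352 × 0.4267 = 0.0100 kg/m³.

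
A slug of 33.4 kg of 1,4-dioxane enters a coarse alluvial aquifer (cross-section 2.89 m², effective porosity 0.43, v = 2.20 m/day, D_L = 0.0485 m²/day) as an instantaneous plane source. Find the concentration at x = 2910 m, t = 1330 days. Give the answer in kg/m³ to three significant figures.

0.350 kg/m³

For an instantaneous plane source, C(x,t) = M/(n_e·A·√(4πDt)) · exp(−(x−vt)²/(4Dt)), with n_e·A the pore (flow) area.
Plume center vt = 2.20 × 1330 = 2926 m, so the well at 2910 m is 16 m upgradient of the peak.
√(4πDt) = 28.47 m, giving peak height M/(n_e·A·√(4πDt)) = 33.4/(0.43 × 2.89 × 28.47) = 0.9440 kg/m³.
(x−vt)²/(4Dt) = (-16)²/(4 × 0.0485 × 1330) = 0.9922; exp(−0.9922) = 0.3708.
C = 0.9440 × 0.3708 = 0.350 kg/m³.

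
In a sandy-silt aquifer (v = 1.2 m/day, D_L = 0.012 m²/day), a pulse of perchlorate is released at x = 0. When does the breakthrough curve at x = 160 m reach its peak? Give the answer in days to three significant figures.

For the 1D instantaneous-source solution, setting ∂C/∂t = 0 at fixed x gives v²t² + 2Dt − x² = 0, so t = (√(D² + v²x²) − D)/v².
√(D² + v²x²) = √(0.012² + 1.2² × 160²) = 192.0; v² = 1.44.
t = (192.0 − 0.012)/1.44 = 133 days (vs. the pure-advection estimate x/v = 133 d).

133 days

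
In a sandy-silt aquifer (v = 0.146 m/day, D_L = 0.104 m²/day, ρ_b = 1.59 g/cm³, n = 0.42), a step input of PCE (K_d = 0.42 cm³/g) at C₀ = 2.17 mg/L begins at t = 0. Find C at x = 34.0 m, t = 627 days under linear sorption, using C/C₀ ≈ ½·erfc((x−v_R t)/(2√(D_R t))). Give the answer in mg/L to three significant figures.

1.25 mg/L

Retardation factor R = 1 + ρ_b·K_d/n = 1 + 1.59 × 0.42/0.42 = 2.590.
Sorption retards both mechanisms: v_R = v/R = 0.05637 m/day, D_R = D/R = 0.04015 m²/day.
v_R·t = 0.05637 × 627 = 35.34399 m; 2√(D_R t) = 10.03 m; argument = (34.0 − 35.34399)/10.03 = -0.1340.
C = C₀ × ½·erfc(-0.1340) = 2.17 × 0.5752 = 1.25 mg/L.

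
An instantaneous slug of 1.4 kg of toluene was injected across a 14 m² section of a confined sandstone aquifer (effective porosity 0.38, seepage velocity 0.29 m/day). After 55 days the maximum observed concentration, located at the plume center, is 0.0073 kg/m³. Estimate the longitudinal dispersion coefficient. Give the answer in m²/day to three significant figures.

1.88 m²/day

At the plume center C_max = M/(n_e·A·√(4πDt)), so D = M²/(4πt·(n_e·A·C_max)²).
n_e·A·C_max = 0.38 × 14 × 0.0073 = 0.03884 kg/m.
D = 1.4²/(4π × 55 × 0.03884²) = 1.88 m²/day.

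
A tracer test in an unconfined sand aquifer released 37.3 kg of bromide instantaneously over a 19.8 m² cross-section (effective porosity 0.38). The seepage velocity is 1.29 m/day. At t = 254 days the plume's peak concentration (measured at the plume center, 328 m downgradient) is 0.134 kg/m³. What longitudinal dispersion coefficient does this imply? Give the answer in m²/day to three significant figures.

At the plume center C_max = M/(n_e·A·√(4πDt)), so D = M²/(4πt·(n_e·A·C_max)²).
n_e·A·C_max = 0.38 × 19.8 × 0.134 = 1.008 kg/m.
D = 37.3²/(4π × 254 × 1.008²) = 0.429 m²/day.

0.429 m²/day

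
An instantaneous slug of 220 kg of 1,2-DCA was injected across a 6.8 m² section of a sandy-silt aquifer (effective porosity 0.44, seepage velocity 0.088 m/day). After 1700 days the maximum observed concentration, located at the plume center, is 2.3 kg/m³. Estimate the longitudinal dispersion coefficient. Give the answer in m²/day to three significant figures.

0.0478 m²/day

At the plume center C_max = M/(n_e·A·√(4πDt)), so D = M²/(4πt·(n_e·A·C_max)²).
n_e·A·C_max = 0.44 × 6.8 × 2.3 = 6.882 kg/m.
D = 220²/(4π × 1700 × 6.882²) = 0.0478 m²/day.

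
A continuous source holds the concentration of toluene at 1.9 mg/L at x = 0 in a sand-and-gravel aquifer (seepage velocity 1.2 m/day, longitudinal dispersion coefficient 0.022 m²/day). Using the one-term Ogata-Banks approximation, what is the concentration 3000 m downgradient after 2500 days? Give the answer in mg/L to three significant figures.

For a continuous step input, C/C₀ ≈ ½·erfc((x−vt)/(2√(Dt))).
vt = 1.2 × 2500 = 3000 m and 2√(Dt) = 2√(0.022 × 2500) = 14.83 m.
Argument (x−vt)/(2√(Dt)) = (3000 − 3000)/14.83 = 0; ½·erfc(0) = 0.5000.
C = 1.9 × 0.5000 = 0.950 mg/L.

0.950 mg/L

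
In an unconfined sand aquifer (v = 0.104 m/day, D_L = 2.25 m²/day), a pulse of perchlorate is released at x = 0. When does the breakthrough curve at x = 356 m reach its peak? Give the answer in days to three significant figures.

For the 1D instantaneous-source solution, setting ∂C/∂t = 0 at fixed x gives v²t² + 2Dt − x² = 0, so t = (√(D² + v²x²) − D)/v².
√(D² + v²x²) = √(2.25² + 0.104² × 356²) = 37.09; v² = 0.010816.
t = (37.09 − 2.25)/0.010816 = 3220 days (vs. the pure-advection estimate x/v = 3420 d).

3220 days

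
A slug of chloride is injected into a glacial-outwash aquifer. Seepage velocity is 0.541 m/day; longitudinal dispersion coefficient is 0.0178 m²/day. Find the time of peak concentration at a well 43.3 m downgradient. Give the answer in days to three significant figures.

For the 1D instantaneous-source solution, setting ∂C/∂t = 0 at fixed x gives v²t² + 2Dt − x² = 0, so t = (√(D² + v²x²) − D)/v².
√(D² + v²x²) = √(0.0178² + 0.541² × 43.3²) = 23.43; v² = 0.292681.
t = (23.43 − 0.0178)/0.292681 = 80.0 days (vs. the pure-advection estimate x/v = 80.0 d).

80.0 days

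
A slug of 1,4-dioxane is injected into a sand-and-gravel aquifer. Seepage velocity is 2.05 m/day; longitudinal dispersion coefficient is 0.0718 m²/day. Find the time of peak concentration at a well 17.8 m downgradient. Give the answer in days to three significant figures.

8.67 days

For the 1D instantaneous-source solution, setting ∂C/∂t = 0 at fixed x gives v²t² + 2Dt − x² = 0, so t = (√(D² + v²x²) − D)/v².
√(D² + v²x²) = √(0.0718² + 2.05² × 17.8²) = 36.49; v² = 4.2025.
t = (36.49 − 0.0718)/4.2025 = 8.67 days (vs. the pure-advection estimate x/v = 8.68 d).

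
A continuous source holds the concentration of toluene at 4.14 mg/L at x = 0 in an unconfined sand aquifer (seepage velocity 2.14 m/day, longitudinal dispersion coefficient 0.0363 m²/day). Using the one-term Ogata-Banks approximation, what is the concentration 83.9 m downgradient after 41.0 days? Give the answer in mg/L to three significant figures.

For a continuous step input, C/C₀ ≈ ½·erfc((x−vt)/(2√(Dt))).
vt = 2.14 × 41.0 = 87.74 m and 2√(Dt) = 2√(0.0363 × 41.0) = 2.440 m.
Argument (x−vt)/(2√(Dt)) = (83.9 − 87.74)/2.440 = -1.574; ½·erfc(-1.574) = 0.9870.
C = 4.14 × 0.9870 = 4.09 mg/L.

4.09 mg/L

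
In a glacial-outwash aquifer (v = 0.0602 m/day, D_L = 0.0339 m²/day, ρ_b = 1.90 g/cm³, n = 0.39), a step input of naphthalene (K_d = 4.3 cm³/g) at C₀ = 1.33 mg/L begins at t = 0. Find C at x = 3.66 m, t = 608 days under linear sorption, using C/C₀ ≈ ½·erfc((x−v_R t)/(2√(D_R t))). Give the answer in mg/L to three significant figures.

Retardation factor R = 1 + ρ_b·K_d/n = 1 + 1.90 × 4.3/0.39 = 21.95.
Sorption retards both mechanisms: v_R = v/R = 0.002743 m/day, D_R = D/R = 0.001544 m²/day.
v_R·t = 0.002743 × 608 = 1.667744 m; 2√(D_R t) = 1.938 m; argument = (3.66 − 1.667744)/1.938 = 1.028.
C = C₀ × ½·erfc(1.028) = 1.33 × 0.07300 = 0.0971 mg/L.

0.0971 mg/L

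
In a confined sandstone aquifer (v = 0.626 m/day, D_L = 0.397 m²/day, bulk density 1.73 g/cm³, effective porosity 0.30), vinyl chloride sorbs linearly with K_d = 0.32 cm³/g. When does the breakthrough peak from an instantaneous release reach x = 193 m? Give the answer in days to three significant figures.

874 days

Retardation factor R = 1 + ρ_b·K_d/n = 1 + 1.73 × 0.32/0.30 = 2.845.
Sorption retards both mechanisms: v_R = v/R = 0.2200 m/day, D_R = D/R = 0.1395 m²/day.
Peak time from v_R²t² + 2D_R t − x² = 0: t = (√(D_R² + v_R²x²) − D_R)/v_R².
√(D_R² + v_R²x²) = √(0.1395² + 0.2200² × 193²) = 42.46; v_R² = 0.04840.
t = (42.46 − 0.1395)/0.04840 = 874 days.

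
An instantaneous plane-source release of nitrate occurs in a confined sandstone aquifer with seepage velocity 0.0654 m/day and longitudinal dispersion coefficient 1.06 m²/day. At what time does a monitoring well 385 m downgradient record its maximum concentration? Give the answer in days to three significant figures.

5640 days

For the 1D instantaneous-source solution, setting ∂C/∂t = 0 at fixed x gives v²t² + 2Dt − x² = 0, so t = (√(D² + v²x²) − D)/v².
√(D² + v²x²) = √(1.06² + 0.0654² × 385²) = 25.20; v² = 0.00427716.
t = (25.20 − 1.06)/0.00427716 = 5640 days (vs. the pure-advection estimate x/v = 5890 d).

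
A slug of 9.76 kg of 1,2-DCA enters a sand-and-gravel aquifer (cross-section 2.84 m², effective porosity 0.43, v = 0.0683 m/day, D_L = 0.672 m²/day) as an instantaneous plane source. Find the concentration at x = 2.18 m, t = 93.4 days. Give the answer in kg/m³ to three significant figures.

For an instantaneous plane source, C(x,t) = M/(n_e·A·√(4πDt)) · exp(−(x−vt)²/(4Dt)), with n_e·A the pore (flow) area.
Plume center vt = 0.0683 × 93.4 = 6.37922 m, so the well at 2.18 m is 4.19922 m upgradient of the peak.
√(4πDt) = 28.08 m, giving peak height M/(n_e·A·√(4πDt)) = 9.76/(0.43 × 2.84 × 28.08) = 0.2846 kg/m³.
(x−vt)²/(4Dt) = (-4.19922)²/(4 × 0.672 × 93.4) = 0.07024; exp(−0.07024) = 0.9322.
C = 0.2846 × 0.9322 = 0.265 kg/m³.

0.265 kg/m³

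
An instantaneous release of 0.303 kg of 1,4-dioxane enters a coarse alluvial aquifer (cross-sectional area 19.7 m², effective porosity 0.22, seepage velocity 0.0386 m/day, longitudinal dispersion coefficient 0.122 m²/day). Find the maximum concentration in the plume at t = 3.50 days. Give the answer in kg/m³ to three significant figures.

0.0302 kg/m³

The peak of an instantaneous 1D plume sits at x = vt; there the Gaussian factor is 1 and C_max = M/(n_e·A·√(4πDt)), where n_e·A is the pore area the mass is dissolved in.
√(4πDt) = √(4π × 0.122 × 3.50) = 2.316 m, so C_max = 0.303/(0.22 × 19.7 × 2.316) = 0.0302 kg/m³.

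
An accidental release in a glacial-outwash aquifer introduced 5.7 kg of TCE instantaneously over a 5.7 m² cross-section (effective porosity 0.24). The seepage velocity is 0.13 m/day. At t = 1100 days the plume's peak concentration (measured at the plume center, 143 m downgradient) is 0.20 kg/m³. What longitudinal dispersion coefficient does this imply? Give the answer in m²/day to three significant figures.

At the plume center C_max = M/(n_e·A·√(4πDt)), so D = M²/(4πt·(n_e·A·C_max)²).
n_e·A·C_max = 0.24 × 5.7 × 0.20 = 0.2736 kg/m.
D = 5.7²/(4π × 1100 × 0.2736²) = 0.0314 m²/day.

0.0314 m²/day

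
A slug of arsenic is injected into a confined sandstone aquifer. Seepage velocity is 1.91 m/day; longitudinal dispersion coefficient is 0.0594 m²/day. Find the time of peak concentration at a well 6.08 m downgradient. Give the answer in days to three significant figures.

3.17 days

For the 1D instantaneous-source solution, setting ∂C/∂t = 0 at fixed x gives v²t² + 2Dt − x² = 0, so t = (√(D² + v²x²) − D)/v².
√(D² + v²x²) = √(0.0594² + 1.91² × 6.08²) = 11.61; v² = 3.6481.
t = (11.61 − 0.0594)/3.6481 = 3.17 days (vs. the pure-advection estimate x/v = 3.18 d).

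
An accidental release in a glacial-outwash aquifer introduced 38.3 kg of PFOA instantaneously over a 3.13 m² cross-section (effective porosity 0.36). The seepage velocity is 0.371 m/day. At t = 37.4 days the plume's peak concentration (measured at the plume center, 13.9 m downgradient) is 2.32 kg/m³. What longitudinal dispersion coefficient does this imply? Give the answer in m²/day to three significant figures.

0.457 m²/day

At the plume center C_max = M/(n_e·A·√(4πDt)), so D = M²/(4πt·(n_e·A·C_max)²).
n_e·A·C_max = 0.36 × 3.13 × 2.32 = 2.614 kg/m.
D = 38.3²/(4π × 37.4 × 2.614²) = 0.457 m²/day.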